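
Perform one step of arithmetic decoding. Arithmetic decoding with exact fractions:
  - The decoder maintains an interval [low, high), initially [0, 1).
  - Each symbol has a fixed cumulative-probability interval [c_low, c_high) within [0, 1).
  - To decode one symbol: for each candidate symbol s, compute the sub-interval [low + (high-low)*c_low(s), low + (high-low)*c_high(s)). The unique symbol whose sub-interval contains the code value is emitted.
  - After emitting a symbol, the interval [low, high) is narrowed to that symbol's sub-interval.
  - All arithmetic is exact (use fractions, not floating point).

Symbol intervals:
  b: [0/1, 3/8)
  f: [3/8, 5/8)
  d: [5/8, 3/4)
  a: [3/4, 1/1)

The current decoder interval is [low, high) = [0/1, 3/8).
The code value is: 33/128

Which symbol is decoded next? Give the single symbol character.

Answer: d

Derivation:
Interval width = high − low = 3/8 − 0/1 = 3/8
Scaled code = (code − low) / width = (33/128 − 0/1) / 3/8 = 11/16
  b: [0/1, 3/8) 
  f: [3/8, 5/8) 
  d: [5/8, 3/4) ← scaled code falls here ✓
  a: [3/4, 1/1) 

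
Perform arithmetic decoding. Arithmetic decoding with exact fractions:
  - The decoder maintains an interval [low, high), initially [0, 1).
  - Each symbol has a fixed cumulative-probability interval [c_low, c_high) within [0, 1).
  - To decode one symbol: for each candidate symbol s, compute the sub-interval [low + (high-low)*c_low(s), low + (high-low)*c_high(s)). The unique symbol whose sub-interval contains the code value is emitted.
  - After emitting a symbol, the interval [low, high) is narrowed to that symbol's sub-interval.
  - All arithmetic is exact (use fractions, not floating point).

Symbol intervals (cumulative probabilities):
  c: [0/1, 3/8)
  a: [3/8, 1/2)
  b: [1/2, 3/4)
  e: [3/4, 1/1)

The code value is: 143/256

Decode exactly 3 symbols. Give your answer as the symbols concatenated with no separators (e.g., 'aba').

Step 1: interval [0/1, 1/1), width = 1/1 - 0/1 = 1/1
  'c': [0/1 + 1/1*0/1, 0/1 + 1/1*3/8) = [0/1, 3/8)
  'a': [0/1 + 1/1*3/8, 0/1 + 1/1*1/2) = [3/8, 1/2)
  'b': [0/1 + 1/1*1/2, 0/1 + 1/1*3/4) = [1/2, 3/4) <- contains code 143/256
  'e': [0/1 + 1/1*3/4, 0/1 + 1/1*1/1) = [3/4, 1/1)
  emit 'b', narrow to [1/2, 3/4)
Step 2: interval [1/2, 3/4), width = 3/4 - 1/2 = 1/4
  'c': [1/2 + 1/4*0/1, 1/2 + 1/4*3/8) = [1/2, 19/32) <- contains code 143/256
  'a': [1/2 + 1/4*3/8, 1/2 + 1/4*1/2) = [19/32, 5/8)
  'b': [1/2 + 1/4*1/2, 1/2 + 1/4*3/4) = [5/8, 11/16)
  'e': [1/2 + 1/4*3/4, 1/2 + 1/4*1/1) = [11/16, 3/4)
  emit 'c', narrow to [1/2, 19/32)
Step 3: interval [1/2, 19/32), width = 19/32 - 1/2 = 3/32
  'c': [1/2 + 3/32*0/1, 1/2 + 3/32*3/8) = [1/2, 137/256)
  'a': [1/2 + 3/32*3/8, 1/2 + 3/32*1/2) = [137/256, 35/64)
  'b': [1/2 + 3/32*1/2, 1/2 + 3/32*3/4) = [35/64, 73/128) <- contains code 143/256
  'e': [1/2 + 3/32*3/4, 1/2 + 3/32*1/1) = [73/128, 19/32)
  emit 'b', narrow to [35/64, 73/128)

Answer: bcb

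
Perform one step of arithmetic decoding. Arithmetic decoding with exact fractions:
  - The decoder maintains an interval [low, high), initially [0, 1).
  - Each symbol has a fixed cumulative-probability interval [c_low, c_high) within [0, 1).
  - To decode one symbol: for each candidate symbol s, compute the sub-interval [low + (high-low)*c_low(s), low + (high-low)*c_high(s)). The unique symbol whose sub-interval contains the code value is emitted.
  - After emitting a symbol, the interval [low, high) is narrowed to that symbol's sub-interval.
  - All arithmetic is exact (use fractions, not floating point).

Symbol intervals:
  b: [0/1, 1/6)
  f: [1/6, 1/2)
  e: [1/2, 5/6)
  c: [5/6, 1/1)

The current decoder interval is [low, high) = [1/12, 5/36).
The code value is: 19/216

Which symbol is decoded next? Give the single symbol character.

Interval width = high − low = 5/36 − 1/12 = 1/18
Scaled code = (code − low) / width = (19/216 − 1/12) / 1/18 = 1/12
  b: [0/1, 1/6) ← scaled code falls here ✓
  f: [1/6, 1/2) 
  e: [1/2, 5/6) 
  c: [5/6, 1/1) 

Answer: b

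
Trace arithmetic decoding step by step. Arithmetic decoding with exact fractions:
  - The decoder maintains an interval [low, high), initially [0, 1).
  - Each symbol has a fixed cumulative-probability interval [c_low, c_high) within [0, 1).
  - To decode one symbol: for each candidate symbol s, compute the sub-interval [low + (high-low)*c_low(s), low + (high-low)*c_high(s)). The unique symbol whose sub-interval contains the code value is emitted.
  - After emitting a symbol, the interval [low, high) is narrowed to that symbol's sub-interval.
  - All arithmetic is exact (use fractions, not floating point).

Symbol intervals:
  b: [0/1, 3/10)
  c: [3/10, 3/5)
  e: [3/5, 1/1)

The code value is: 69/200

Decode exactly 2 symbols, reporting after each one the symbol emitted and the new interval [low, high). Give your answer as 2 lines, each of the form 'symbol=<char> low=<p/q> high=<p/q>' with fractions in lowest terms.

Step 1: interval [0/1, 1/1), width = 1/1 - 0/1 = 1/1
  'b': [0/1 + 1/1*0/1, 0/1 + 1/1*3/10) = [0/1, 3/10)
  'c': [0/1 + 1/1*3/10, 0/1 + 1/1*3/5) = [3/10, 3/5) <- contains code 69/200
  'e': [0/1 + 1/1*3/5, 0/1 + 1/1*1/1) = [3/5, 1/1)
  emit 'c', narrow to [3/10, 3/5)
Step 2: interval [3/10, 3/5), width = 3/5 - 3/10 = 3/10
  'b': [3/10 + 3/10*0/1, 3/10 + 3/10*3/10) = [3/10, 39/100) <- contains code 69/200
  'c': [3/10 + 3/10*3/10, 3/10 + 3/10*3/5) = [39/100, 12/25)
  'e': [3/10 + 3/10*3/5, 3/10 + 3/10*1/1) = [12/25, 3/5)
  emit 'b', narrow to [3/10, 39/100)

Answer: symbol=c low=3/10 high=3/5
symbol=b low=3/10 high=39/100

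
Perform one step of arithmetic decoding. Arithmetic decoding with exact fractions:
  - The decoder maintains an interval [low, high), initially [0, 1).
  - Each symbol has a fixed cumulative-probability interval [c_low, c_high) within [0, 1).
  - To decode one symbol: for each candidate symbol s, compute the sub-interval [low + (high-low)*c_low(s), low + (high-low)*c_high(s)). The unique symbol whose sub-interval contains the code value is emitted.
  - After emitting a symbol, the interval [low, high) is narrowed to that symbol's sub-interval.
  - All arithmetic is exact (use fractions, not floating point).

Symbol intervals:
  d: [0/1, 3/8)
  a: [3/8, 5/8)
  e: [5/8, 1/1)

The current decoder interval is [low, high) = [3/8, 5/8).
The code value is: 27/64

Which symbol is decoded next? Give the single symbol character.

Interval width = high − low = 5/8 − 3/8 = 1/4
Scaled code = (code − low) / width = (27/64 − 3/8) / 1/4 = 3/16
  d: [0/1, 3/8) ← scaled code falls here ✓
  a: [3/8, 5/8) 
  e: [5/8, 1/1) 

Answer: d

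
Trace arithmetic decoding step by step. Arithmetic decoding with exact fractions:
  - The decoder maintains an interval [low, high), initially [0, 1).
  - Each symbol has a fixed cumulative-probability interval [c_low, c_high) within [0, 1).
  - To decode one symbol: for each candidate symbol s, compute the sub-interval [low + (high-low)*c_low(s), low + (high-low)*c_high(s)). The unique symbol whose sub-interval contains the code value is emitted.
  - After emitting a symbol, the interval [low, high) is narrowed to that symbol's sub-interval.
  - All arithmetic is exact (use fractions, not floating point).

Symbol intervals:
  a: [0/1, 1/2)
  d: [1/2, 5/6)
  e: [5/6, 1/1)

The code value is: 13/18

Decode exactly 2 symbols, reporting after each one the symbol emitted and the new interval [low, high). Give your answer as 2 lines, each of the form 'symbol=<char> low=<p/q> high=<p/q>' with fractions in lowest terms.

Step 1: interval [0/1, 1/1), width = 1/1 - 0/1 = 1/1
  'a': [0/1 + 1/1*0/1, 0/1 + 1/1*1/2) = [0/1, 1/2)
  'd': [0/1 + 1/1*1/2, 0/1 + 1/1*5/6) = [1/2, 5/6) <- contains code 13/18
  'e': [0/1 + 1/1*5/6, 0/1 + 1/1*1/1) = [5/6, 1/1)
  emit 'd', narrow to [1/2, 5/6)
Step 2: interval [1/2, 5/6), width = 5/6 - 1/2 = 1/3
  'a': [1/2 + 1/3*0/1, 1/2 + 1/3*1/2) = [1/2, 2/3)
  'd': [1/2 + 1/3*1/2, 1/2 + 1/3*5/6) = [2/3, 7/9) <- contains code 13/18
  'e': [1/2 + 1/3*5/6, 1/2 + 1/3*1/1) = [7/9, 5/6)
  emit 'd', narrow to [2/3, 7/9)

Answer: symbol=d low=1/2 high=5/6
symbol=d low=2/3 high=7/9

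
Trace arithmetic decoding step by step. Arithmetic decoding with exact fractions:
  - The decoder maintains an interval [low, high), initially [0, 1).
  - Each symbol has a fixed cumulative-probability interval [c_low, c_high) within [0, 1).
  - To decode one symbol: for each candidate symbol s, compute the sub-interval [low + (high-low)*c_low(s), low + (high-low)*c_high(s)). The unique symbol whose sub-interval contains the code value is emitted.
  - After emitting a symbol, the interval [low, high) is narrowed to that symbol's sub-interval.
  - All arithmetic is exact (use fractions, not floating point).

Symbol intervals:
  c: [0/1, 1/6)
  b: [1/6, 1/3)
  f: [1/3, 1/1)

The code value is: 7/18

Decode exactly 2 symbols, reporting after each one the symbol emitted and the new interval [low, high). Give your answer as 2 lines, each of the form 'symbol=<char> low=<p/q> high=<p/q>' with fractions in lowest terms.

Step 1: interval [0/1, 1/1), width = 1/1 - 0/1 = 1/1
  'c': [0/1 + 1/1*0/1, 0/1 + 1/1*1/6) = [0/1, 1/6)
  'b': [0/1 + 1/1*1/6, 0/1 + 1/1*1/3) = [1/6, 1/3)
  'f': [0/1 + 1/1*1/3, 0/1 + 1/1*1/1) = [1/3, 1/1) <- contains code 7/18
  emit 'f', narrow to [1/3, 1/1)
Step 2: interval [1/3, 1/1), width = 1/1 - 1/3 = 2/3
  'c': [1/3 + 2/3*0/1, 1/3 + 2/3*1/6) = [1/3, 4/9) <- contains code 7/18
  'b': [1/3 + 2/3*1/6, 1/3 + 2/3*1/3) = [4/9, 5/9)
  'f': [1/3 + 2/3*1/3, 1/3 + 2/3*1/1) = [5/9, 1/1)
  emit 'c', narrow to [1/3, 4/9)

Answer: symbol=f low=1/3 high=1/1
symbol=c low=1/3 high=4/9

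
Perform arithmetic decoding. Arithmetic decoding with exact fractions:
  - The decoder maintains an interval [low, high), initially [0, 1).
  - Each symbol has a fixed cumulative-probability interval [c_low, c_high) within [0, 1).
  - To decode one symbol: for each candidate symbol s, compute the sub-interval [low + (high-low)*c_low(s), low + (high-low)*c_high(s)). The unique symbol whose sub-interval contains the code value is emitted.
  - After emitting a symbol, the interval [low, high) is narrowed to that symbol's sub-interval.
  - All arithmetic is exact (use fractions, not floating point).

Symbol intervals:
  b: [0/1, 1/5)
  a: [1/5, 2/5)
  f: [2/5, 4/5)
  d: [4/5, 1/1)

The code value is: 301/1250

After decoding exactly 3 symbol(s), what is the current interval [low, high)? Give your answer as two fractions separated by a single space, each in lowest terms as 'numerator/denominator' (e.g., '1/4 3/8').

Answer: 6/25 31/125

Derivation:
Step 1: interval [0/1, 1/1), width = 1/1 - 0/1 = 1/1
  'b': [0/1 + 1/1*0/1, 0/1 + 1/1*1/5) = [0/1, 1/5)
  'a': [0/1 + 1/1*1/5, 0/1 + 1/1*2/5) = [1/5, 2/5) <- contains code 301/1250
  'f': [0/1 + 1/1*2/5, 0/1 + 1/1*4/5) = [2/5, 4/5)
  'd': [0/1 + 1/1*4/5, 0/1 + 1/1*1/1) = [4/5, 1/1)
  emit 'a', narrow to [1/5, 2/5)
Step 2: interval [1/5, 2/5), width = 2/5 - 1/5 = 1/5
  'b': [1/5 + 1/5*0/1, 1/5 + 1/5*1/5) = [1/5, 6/25)
  'a': [1/5 + 1/5*1/5, 1/5 + 1/5*2/5) = [6/25, 7/25) <- contains code 301/1250
  'f': [1/5 + 1/5*2/5, 1/5 + 1/5*4/5) = [7/25, 9/25)
  'd': [1/5 + 1/5*4/5, 1/5 + 1/5*1/1) = [9/25, 2/5)
  emit 'a', narrow to [6/25, 7/25)
Step 3: interval [6/25, 7/25), width = 7/25 - 6/25 = 1/25
  'b': [6/25 + 1/25*0/1, 6/25 + 1/25*1/5) = [6/25, 31/125) <- contains code 301/1250
  'a': [6/25 + 1/25*1/5, 6/25 + 1/25*2/5) = [31/125, 32/125)
  'f': [6/25 + 1/25*2/5, 6/25 + 1/25*4/5) = [32/125, 34/125)
  'd': [6/25 + 1/25*4/5, 6/25 + 1/25*1/1) = [34/125, 7/25)
  emit 'b', narrow to [6/25, 31/125)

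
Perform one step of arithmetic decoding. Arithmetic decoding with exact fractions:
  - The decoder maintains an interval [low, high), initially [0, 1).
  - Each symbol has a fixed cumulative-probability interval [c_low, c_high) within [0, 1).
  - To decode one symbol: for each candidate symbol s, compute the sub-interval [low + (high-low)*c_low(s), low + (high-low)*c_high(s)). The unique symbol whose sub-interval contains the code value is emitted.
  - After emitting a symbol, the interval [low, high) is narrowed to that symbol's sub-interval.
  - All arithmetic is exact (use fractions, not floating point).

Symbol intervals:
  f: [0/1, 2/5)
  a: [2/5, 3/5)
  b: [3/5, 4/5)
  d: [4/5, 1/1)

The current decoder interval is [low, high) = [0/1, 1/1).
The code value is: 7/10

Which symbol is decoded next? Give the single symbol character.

Interval width = high − low = 1/1 − 0/1 = 1/1
Scaled code = (code − low) / width = (7/10 − 0/1) / 1/1 = 7/10
  f: [0/1, 2/5) 
  a: [2/5, 3/5) 
  b: [3/5, 4/5) ← scaled code falls here ✓
  d: [4/5, 1/1) 

Answer: b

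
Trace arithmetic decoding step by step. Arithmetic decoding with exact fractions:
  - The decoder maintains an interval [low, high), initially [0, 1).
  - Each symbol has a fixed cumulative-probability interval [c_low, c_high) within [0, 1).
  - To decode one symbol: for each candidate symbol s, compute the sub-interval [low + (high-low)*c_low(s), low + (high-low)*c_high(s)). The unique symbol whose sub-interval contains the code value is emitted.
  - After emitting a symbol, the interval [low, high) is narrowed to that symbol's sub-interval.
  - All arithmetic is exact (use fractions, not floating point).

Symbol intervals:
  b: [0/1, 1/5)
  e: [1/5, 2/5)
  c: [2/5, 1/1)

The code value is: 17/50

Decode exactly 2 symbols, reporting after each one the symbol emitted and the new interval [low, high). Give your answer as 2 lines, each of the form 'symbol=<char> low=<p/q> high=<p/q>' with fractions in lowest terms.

Step 1: interval [0/1, 1/1), width = 1/1 - 0/1 = 1/1
  'b': [0/1 + 1/1*0/1, 0/1 + 1/1*1/5) = [0/1, 1/5)
  'e': [0/1 + 1/1*1/5, 0/1 + 1/1*2/5) = [1/5, 2/5) <- contains code 17/50
  'c': [0/1 + 1/1*2/5, 0/1 + 1/1*1/1) = [2/5, 1/1)
  emit 'e', narrow to [1/5, 2/5)
Step 2: interval [1/5, 2/5), width = 2/5 - 1/5 = 1/5
  'b': [1/5 + 1/5*0/1, 1/5 + 1/5*1/5) = [1/5, 6/25)
  'e': [1/5 + 1/5*1/5, 1/5 + 1/5*2/5) = [6/25, 7/25)
  'c': [1/5 + 1/5*2/5, 1/5 + 1/5*1/1) = [7/25, 2/5) <- contains code 17/50
  emit 'c', narrow to [7/25, 2/5)

Answer: symbol=e low=1/5 high=2/5
symbol=c low=7/25 high=2/5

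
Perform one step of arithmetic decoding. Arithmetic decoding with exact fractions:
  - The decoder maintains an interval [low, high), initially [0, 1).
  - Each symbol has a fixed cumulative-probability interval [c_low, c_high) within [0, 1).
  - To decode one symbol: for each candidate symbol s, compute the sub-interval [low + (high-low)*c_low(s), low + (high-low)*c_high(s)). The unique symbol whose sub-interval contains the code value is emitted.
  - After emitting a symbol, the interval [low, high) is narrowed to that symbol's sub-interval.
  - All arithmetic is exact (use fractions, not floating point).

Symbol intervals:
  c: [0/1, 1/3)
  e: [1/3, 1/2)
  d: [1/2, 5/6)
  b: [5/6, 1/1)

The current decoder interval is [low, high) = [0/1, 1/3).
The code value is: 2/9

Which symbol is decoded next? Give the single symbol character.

Answer: d

Derivation:
Interval width = high − low = 1/3 − 0/1 = 1/3
Scaled code = (code − low) / width = (2/9 − 0/1) / 1/3 = 2/3
  c: [0/1, 1/3) 
  e: [1/3, 1/2) 
  d: [1/2, 5/6) ← scaled code falls here ✓
  b: [5/6, 1/1) 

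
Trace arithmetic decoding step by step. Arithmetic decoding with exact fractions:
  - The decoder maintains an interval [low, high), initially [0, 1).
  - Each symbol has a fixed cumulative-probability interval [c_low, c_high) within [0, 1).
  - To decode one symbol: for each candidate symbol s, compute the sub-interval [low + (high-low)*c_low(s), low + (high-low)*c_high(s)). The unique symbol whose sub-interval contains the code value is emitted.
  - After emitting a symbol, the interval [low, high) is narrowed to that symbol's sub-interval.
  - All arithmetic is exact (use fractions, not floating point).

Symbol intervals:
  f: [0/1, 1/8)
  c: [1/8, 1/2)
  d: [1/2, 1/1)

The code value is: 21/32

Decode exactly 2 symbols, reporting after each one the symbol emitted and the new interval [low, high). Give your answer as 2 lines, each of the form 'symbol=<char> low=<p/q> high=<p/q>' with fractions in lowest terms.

Step 1: interval [0/1, 1/1), width = 1/1 - 0/1 = 1/1
  'f': [0/1 + 1/1*0/1, 0/1 + 1/1*1/8) = [0/1, 1/8)
  'c': [0/1 + 1/1*1/8, 0/1 + 1/1*1/2) = [1/8, 1/2)
  'd': [0/1 + 1/1*1/2, 0/1 + 1/1*1/1) = [1/2, 1/1) <- contains code 21/32
  emit 'd', narrow to [1/2, 1/1)
Step 2: interval [1/2, 1/1), width = 1/1 - 1/2 = 1/2
  'f': [1/2 + 1/2*0/1, 1/2 + 1/2*1/8) = [1/2, 9/16)
  'c': [1/2 + 1/2*1/8, 1/2 + 1/2*1/2) = [9/16, 3/4) <- contains code 21/32
  'd': [1/2 + 1/2*1/2, 1/2 + 1/2*1/1) = [3/4, 1/1)
  emit 'c', narrow to [9/16, 3/4)

Answer: symbol=d low=1/2 high=1/1
symbol=c low=9/16 high=3/4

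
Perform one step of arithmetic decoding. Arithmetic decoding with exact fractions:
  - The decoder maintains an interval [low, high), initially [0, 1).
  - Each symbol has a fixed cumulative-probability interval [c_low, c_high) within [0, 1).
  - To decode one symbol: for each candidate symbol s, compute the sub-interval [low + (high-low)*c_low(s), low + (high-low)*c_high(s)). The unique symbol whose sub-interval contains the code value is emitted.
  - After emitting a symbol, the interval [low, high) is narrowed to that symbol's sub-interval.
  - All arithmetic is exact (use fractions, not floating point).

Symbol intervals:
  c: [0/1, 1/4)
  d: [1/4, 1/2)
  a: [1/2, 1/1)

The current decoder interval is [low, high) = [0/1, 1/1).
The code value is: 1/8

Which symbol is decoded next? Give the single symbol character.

Answer: c

Derivation:
Interval width = high − low = 1/1 − 0/1 = 1/1
Scaled code = (code − low) / width = (1/8 − 0/1) / 1/1 = 1/8
  c: [0/1, 1/4) ← scaled code falls here ✓
  d: [1/4, 1/2) 
  a: [1/2, 1/1) 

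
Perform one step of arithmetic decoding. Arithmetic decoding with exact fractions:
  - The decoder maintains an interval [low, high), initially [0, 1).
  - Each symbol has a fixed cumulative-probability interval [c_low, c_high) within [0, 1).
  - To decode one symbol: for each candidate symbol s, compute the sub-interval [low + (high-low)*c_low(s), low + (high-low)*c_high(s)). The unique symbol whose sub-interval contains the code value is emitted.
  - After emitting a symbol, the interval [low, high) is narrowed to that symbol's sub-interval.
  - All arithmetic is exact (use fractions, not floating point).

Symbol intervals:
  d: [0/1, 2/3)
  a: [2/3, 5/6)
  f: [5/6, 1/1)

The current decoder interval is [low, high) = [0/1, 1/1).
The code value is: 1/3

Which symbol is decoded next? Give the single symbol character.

Interval width = high − low = 1/1 − 0/1 = 1/1
Scaled code = (code − low) / width = (1/3 − 0/1) / 1/1 = 1/3
  d: [0/1, 2/3) ← scaled code falls here ✓
  a: [2/3, 5/6) 
  f: [5/6, 1/1) 

Answer: d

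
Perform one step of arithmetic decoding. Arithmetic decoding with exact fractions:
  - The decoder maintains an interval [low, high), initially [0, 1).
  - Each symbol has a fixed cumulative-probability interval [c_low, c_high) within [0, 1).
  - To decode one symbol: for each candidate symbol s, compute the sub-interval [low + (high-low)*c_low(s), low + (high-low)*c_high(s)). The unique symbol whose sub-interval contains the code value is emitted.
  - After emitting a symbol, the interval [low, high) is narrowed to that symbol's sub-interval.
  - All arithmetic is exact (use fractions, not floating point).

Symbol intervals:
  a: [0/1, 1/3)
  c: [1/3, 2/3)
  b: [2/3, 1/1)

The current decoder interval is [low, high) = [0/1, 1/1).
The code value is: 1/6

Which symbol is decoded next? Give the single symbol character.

Answer: a

Derivation:
Interval width = high − low = 1/1 − 0/1 = 1/1
Scaled code = (code − low) / width = (1/6 − 0/1) / 1/1 = 1/6
  a: [0/1, 1/3) ← scaled code falls here ✓
  c: [1/3, 2/3) 
  b: [2/3, 1/1) 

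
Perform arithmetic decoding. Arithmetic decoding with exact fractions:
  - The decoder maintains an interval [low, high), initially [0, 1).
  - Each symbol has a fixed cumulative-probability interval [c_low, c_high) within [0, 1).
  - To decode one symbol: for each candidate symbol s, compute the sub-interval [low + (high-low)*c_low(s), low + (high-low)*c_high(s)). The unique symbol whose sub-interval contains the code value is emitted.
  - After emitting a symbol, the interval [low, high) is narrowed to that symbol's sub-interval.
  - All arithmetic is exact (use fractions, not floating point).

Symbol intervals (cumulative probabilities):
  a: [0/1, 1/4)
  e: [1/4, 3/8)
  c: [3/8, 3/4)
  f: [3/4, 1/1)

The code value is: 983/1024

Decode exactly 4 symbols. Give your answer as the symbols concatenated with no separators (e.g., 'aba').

Step 1: interval [0/1, 1/1), width = 1/1 - 0/1 = 1/1
  'a': [0/1 + 1/1*0/1, 0/1 + 1/1*1/4) = [0/1, 1/4)
  'e': [0/1 + 1/1*1/4, 0/1 + 1/1*3/8) = [1/4, 3/8)
  'c': [0/1 + 1/1*3/8, 0/1 + 1/1*3/4) = [3/8, 3/4)
  'f': [0/1 + 1/1*3/4, 0/1 + 1/1*1/1) = [3/4, 1/1) <- contains code 983/1024
  emit 'f', narrow to [3/4, 1/1)
Step 2: interval [3/4, 1/1), width = 1/1 - 3/4 = 1/4
  'a': [3/4 + 1/4*0/1, 3/4 + 1/4*1/4) = [3/4, 13/16)
  'e': [3/4 + 1/4*1/4, 3/4 + 1/4*3/8) = [13/16, 27/32)
  'c': [3/4 + 1/4*3/8, 3/4 + 1/4*3/4) = [27/32, 15/16)
  'f': [3/4 + 1/4*3/4, 3/4 + 1/4*1/1) = [15/16, 1/1) <- contains code 983/1024
  emit 'f', narrow to [15/16, 1/1)
Step 3: interval [15/16, 1/1), width = 1/1 - 15/16 = 1/16
  'a': [15/16 + 1/16*0/1, 15/16 + 1/16*1/4) = [15/16, 61/64)
  'e': [15/16 + 1/16*1/4, 15/16 + 1/16*3/8) = [61/64, 123/128) <- contains code 983/1024
  'c': [15/16 + 1/16*3/8, 15/16 + 1/16*3/4) = [123/128, 63/64)
  'f': [15/16 + 1/16*3/4, 15/16 + 1/16*1/1) = [63/64, 1/1)
  emit 'e', narrow to [61/64, 123/128)
Step 4: interval [61/64, 123/128), width = 123/128 - 61/64 = 1/128
  'a': [61/64 + 1/128*0/1, 61/64 + 1/128*1/4) = [61/64, 489/512)
  'e': [61/64 + 1/128*1/4, 61/64 + 1/128*3/8) = [489/512, 979/1024)
  'c': [61/64 + 1/128*3/8, 61/64 + 1/128*3/4) = [979/1024, 491/512)
  'f': [61/64 + 1/128*3/4, 61/64 + 1/128*1/1) = [491/512, 123/128) <- contains code 983/1024
  emit 'f', narrow to [491/512, 123/128)

Answer: ffef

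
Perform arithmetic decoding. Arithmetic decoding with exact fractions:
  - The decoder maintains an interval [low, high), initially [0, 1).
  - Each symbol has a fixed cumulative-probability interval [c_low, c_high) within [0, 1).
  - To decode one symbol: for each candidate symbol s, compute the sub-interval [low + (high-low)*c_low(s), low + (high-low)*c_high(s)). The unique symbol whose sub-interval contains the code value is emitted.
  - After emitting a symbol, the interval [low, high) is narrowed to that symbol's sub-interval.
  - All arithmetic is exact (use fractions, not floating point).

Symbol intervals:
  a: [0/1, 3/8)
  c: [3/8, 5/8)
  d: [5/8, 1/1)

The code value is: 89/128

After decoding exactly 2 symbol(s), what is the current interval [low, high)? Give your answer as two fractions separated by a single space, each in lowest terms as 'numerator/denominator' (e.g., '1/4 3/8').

Step 1: interval [0/1, 1/1), width = 1/1 - 0/1 = 1/1
  'a': [0/1 + 1/1*0/1, 0/1 + 1/1*3/8) = [0/1, 3/8)
  'c': [0/1 + 1/1*3/8, 0/1 + 1/1*5/8) = [3/8, 5/8)
  'd': [0/1 + 1/1*5/8, 0/1 + 1/1*1/1) = [5/8, 1/1) <- contains code 89/128
  emit 'd', narrow to [5/8, 1/1)
Step 2: interval [5/8, 1/1), width = 1/1 - 5/8 = 3/8
  'a': [5/8 + 3/8*0/1, 5/8 + 3/8*3/8) = [5/8, 49/64) <- contains code 89/128
  'c': [5/8 + 3/8*3/8, 5/8 + 3/8*5/8) = [49/64, 55/64)
  'd': [5/8 + 3/8*5/8, 5/8 + 3/8*1/1) = [55/64, 1/1)
  emit 'a', narrow to [5/8, 49/64)

Answer: 5/8 49/64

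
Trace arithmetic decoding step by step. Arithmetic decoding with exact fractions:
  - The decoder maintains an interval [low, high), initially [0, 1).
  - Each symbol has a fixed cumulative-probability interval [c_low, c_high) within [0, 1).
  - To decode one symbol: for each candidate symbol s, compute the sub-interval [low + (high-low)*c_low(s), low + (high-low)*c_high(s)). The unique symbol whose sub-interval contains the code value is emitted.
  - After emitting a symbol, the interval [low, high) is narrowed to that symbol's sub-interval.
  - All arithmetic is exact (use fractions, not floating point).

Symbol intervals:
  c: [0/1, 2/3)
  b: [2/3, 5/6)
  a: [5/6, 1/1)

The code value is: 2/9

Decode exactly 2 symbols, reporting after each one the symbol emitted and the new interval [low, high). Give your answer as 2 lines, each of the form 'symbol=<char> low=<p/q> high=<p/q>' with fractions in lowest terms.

Answer: symbol=c low=0/1 high=2/3
symbol=c low=0/1 high=4/9

Derivation:
Step 1: interval [0/1, 1/1), width = 1/1 - 0/1 = 1/1
  'c': [0/1 + 1/1*0/1, 0/1 + 1/1*2/3) = [0/1, 2/3) <- contains code 2/9
  'b': [0/1 + 1/1*2/3, 0/1 + 1/1*5/6) = [2/3, 5/6)
  'a': [0/1 + 1/1*5/6, 0/1 + 1/1*1/1) = [5/6, 1/1)
  emit 'c', narrow to [0/1, 2/3)
Step 2: interval [0/1, 2/3), width = 2/3 - 0/1 = 2/3
  'c': [0/1 + 2/3*0/1, 0/1 + 2/3*2/3) = [0/1, 4/9) <- contains code 2/9
  'b': [0/1 + 2/3*2/3, 0/1 + 2/3*5/6) = [4/9, 5/9)
  'a': [0/1 + 2/3*5/6, 0/1 + 2/3*1/1) = [5/9, 2/3)
  emit 'c', narrow to [0/1, 4/9)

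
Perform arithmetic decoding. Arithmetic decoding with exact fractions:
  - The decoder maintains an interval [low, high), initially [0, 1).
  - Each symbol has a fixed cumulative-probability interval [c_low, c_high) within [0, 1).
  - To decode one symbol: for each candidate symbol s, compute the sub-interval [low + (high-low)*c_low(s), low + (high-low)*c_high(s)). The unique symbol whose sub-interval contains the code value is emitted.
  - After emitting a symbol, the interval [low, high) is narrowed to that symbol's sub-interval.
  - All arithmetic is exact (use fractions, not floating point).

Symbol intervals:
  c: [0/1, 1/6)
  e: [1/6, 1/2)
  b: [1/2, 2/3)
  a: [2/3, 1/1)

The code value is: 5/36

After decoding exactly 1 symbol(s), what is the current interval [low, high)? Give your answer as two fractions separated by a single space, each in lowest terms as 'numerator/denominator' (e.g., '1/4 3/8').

Step 1: interval [0/1, 1/1), width = 1/1 - 0/1 = 1/1
  'c': [0/1 + 1/1*0/1, 0/1 + 1/1*1/6) = [0/1, 1/6) <- contains code 5/36
  'e': [0/1 + 1/1*1/6, 0/1 + 1/1*1/2) = [1/6, 1/2)
  'b': [0/1 + 1/1*1/2, 0/1 + 1/1*2/3) = [1/2, 2/3)
  'a': [0/1 + 1/1*2/3, 0/1 + 1/1*1/1) = [2/3, 1/1)
  emit 'c', narrow to [0/1, 1/6)

Answer: 0/1 1/6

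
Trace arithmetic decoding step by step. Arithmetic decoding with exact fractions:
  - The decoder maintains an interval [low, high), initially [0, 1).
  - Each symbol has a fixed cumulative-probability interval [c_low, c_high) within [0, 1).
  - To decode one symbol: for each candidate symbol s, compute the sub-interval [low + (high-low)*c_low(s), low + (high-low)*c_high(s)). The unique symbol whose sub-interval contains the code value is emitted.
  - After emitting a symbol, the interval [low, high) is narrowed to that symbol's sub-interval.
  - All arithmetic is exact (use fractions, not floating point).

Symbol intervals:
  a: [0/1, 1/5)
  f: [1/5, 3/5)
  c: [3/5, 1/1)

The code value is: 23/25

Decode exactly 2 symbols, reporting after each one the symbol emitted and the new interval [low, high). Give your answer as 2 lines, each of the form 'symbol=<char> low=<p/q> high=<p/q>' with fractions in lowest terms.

Step 1: interval [0/1, 1/1), width = 1/1 - 0/1 = 1/1
  'a': [0/1 + 1/1*0/1, 0/1 + 1/1*1/5) = [0/1, 1/5)
  'f': [0/1 + 1/1*1/5, 0/1 + 1/1*3/5) = [1/5, 3/5)
  'c': [0/1 + 1/1*3/5, 0/1 + 1/1*1/1) = [3/5, 1/1) <- contains code 23/25
  emit 'c', narrow to [3/5, 1/1)
Step 2: interval [3/5, 1/1), width = 1/1 - 3/5 = 2/5
  'a': [3/5 + 2/5*0/1, 3/5 + 2/5*1/5) = [3/5, 17/25)
  'f': [3/5 + 2/5*1/5, 3/5 + 2/5*3/5) = [17/25, 21/25)
  'c': [3/5 + 2/5*3/5, 3/5 + 2/5*1/1) = [21/25, 1/1) <- contains code 23/25
  emit 'c', narrow to [21/25, 1/1)

Answer: symbol=c low=3/5 high=1/1
symbol=c low=21/25 high=1/1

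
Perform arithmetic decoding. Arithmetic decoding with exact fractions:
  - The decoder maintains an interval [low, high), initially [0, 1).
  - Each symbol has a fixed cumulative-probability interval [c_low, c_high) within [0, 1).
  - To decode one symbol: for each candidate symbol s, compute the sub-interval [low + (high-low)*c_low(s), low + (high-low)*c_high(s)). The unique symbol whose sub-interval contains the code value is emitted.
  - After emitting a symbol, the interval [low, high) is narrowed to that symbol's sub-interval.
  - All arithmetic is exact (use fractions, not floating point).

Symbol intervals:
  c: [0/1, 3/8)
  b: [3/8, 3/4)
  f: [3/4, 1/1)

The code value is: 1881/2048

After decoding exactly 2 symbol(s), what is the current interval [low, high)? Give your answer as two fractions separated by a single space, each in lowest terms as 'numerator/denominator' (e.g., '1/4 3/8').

Step 1: interval [0/1, 1/1), width = 1/1 - 0/1 = 1/1
  'c': [0/1 + 1/1*0/1, 0/1 + 1/1*3/8) = [0/1, 3/8)
  'b': [0/1 + 1/1*3/8, 0/1 + 1/1*3/4) = [3/8, 3/4)
  'f': [0/1 + 1/1*3/4, 0/1 + 1/1*1/1) = [3/4, 1/1) <- contains code 1881/2048
  emit 'f', narrow to [3/4, 1/1)
Step 2: interval [3/4, 1/1), width = 1/1 - 3/4 = 1/4
  'c': [3/4 + 1/4*0/1, 3/4 + 1/4*3/8) = [3/4, 27/32)
  'b': [3/4 + 1/4*3/8, 3/4 + 1/4*3/4) = [27/32, 15/16) <- contains code 1881/2048
  'f': [3/4 + 1/4*3/4, 3/4 + 1/4*1/1) = [15/16, 1/1)
  emit 'b', narrow to [27/32, 15/16)

Answer: 27/32 15/16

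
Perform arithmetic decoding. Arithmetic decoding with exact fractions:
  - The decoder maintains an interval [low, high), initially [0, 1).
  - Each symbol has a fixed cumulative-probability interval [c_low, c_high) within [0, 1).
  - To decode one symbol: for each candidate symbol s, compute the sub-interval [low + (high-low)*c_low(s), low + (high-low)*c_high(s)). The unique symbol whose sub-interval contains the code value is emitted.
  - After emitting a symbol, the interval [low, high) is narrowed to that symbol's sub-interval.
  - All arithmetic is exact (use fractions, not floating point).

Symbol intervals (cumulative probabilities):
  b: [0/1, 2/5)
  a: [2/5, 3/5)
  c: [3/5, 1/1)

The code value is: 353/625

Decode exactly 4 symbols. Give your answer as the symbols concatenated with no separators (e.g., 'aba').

Step 1: interval [0/1, 1/1), width = 1/1 - 0/1 = 1/1
  'b': [0/1 + 1/1*0/1, 0/1 + 1/1*2/5) = [0/1, 2/5)
  'a': [0/1 + 1/1*2/5, 0/1 + 1/1*3/5) = [2/5, 3/5) <- contains code 353/625
  'c': [0/1 + 1/1*3/5, 0/1 + 1/1*1/1) = [3/5, 1/1)
  emit 'a', narrow to [2/5, 3/5)
Step 2: interval [2/5, 3/5), width = 3/5 - 2/5 = 1/5
  'b': [2/5 + 1/5*0/1, 2/5 + 1/5*2/5) = [2/5, 12/25)
  'a': [2/5 + 1/5*2/5, 2/5 + 1/5*3/5) = [12/25, 13/25)
  'c': [2/5 + 1/5*3/5, 2/5 + 1/5*1/1) = [13/25, 3/5) <- contains code 353/625
  emit 'c', narrow to [13/25, 3/5)
Step 3: interval [13/25, 3/5), width = 3/5 - 13/25 = 2/25
  'b': [13/25 + 2/25*0/1, 13/25 + 2/25*2/5) = [13/25, 69/125)
  'a': [13/25 + 2/25*2/5, 13/25 + 2/25*3/5) = [69/125, 71/125) <- contains code 353/625
  'c': [13/25 + 2/25*3/5, 13/25 + 2/25*1/1) = [71/125, 3/5)
  emit 'a', narrow to [69/125, 71/125)
Step 4: interval [69/125, 71/125), width = 71/125 - 69/125 = 2/125
  'b': [69/125 + 2/125*0/1, 69/125 + 2/125*2/5) = [69/125, 349/625)
  'a': [69/125 + 2/125*2/5, 69/125 + 2/125*3/5) = [349/625, 351/625)
  'c': [69/125 + 2/125*3/5, 69/125 + 2/125*1/1) = [351/625, 71/125) <- contains code 353/625
  emit 'c', narrow to [351/625, 71/125)

Answer: acac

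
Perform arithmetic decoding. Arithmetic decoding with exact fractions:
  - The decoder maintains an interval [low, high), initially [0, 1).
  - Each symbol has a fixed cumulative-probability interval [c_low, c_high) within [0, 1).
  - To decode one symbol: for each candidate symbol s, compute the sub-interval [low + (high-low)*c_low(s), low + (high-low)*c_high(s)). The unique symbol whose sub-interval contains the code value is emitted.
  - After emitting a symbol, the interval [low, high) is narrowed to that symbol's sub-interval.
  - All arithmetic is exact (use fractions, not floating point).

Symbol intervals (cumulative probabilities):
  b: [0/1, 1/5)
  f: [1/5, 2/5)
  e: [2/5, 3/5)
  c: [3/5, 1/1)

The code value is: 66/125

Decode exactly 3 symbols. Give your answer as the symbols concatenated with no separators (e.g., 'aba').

Step 1: interval [0/1, 1/1), width = 1/1 - 0/1 = 1/1
  'b': [0/1 + 1/1*0/1, 0/1 + 1/1*1/5) = [0/1, 1/5)
  'f': [0/1 + 1/1*1/5, 0/1 + 1/1*2/5) = [1/5, 2/5)
  'e': [0/1 + 1/1*2/5, 0/1 + 1/1*3/5) = [2/5, 3/5) <- contains code 66/125
  'c': [0/1 + 1/1*3/5, 0/1 + 1/1*1/1) = [3/5, 1/1)
  emit 'e', narrow to [2/5, 3/5)
Step 2: interval [2/5, 3/5), width = 3/5 - 2/5 = 1/5
  'b': [2/5 + 1/5*0/1, 2/5 + 1/5*1/5) = [2/5, 11/25)
  'f': [2/5 + 1/5*1/5, 2/5 + 1/5*2/5) = [11/25, 12/25)
  'e': [2/5 + 1/5*2/5, 2/5 + 1/5*3/5) = [12/25, 13/25)
  'c': [2/5 + 1/5*3/5, 2/5 + 1/5*1/1) = [13/25, 3/5) <- contains code 66/125
  emit 'c', narrow to [13/25, 3/5)
Step 3: interval [13/25, 3/5), width = 3/5 - 13/25 = 2/25
  'b': [13/25 + 2/25*0/1, 13/25 + 2/25*1/5) = [13/25, 67/125) <- contains code 66/125
  'f': [13/25 + 2/25*1/5, 13/25 + 2/25*2/5) = [67/125, 69/125)
  'e': [13/25 + 2/25*2/5, 13/25 + 2/25*3/5) = [69/125, 71/125)
  'c': [13/25 + 2/25*3/5, 13/25 + 2/25*1/1) = [71/125, 3/5)
  emit 'b', narrow to [13/25, 67/125)

Answer: ecb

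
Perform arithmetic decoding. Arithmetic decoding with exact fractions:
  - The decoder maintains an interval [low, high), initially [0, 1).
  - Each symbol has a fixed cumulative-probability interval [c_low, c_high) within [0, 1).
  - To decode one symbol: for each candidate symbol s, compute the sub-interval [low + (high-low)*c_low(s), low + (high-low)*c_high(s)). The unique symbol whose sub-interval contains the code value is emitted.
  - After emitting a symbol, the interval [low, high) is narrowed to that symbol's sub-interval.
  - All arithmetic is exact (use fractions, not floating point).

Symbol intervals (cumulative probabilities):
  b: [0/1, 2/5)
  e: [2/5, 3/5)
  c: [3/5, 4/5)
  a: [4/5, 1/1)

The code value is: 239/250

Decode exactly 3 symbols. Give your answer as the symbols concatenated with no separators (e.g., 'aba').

Step 1: interval [0/1, 1/1), width = 1/1 - 0/1 = 1/1
  'b': [0/1 + 1/1*0/1, 0/1 + 1/1*2/5) = [0/1, 2/5)
  'e': [0/1 + 1/1*2/5, 0/1 + 1/1*3/5) = [2/5, 3/5)
  'c': [0/1 + 1/1*3/5, 0/1 + 1/1*4/5) = [3/5, 4/5)
  'a': [0/1 + 1/1*4/5, 0/1 + 1/1*1/1) = [4/5, 1/1) <- contains code 239/250
  emit 'a', narrow to [4/5, 1/1)
Step 2: interval [4/5, 1/1), width = 1/1 - 4/5 = 1/5
  'b': [4/5 + 1/5*0/1, 4/5 + 1/5*2/5) = [4/5, 22/25)
  'e': [4/5 + 1/5*2/5, 4/5 + 1/5*3/5) = [22/25, 23/25)
  'c': [4/5 + 1/5*3/5, 4/5 + 1/5*4/5) = [23/25, 24/25) <- contains code 239/250
  'a': [4/5 + 1/5*4/5, 4/5 + 1/5*1/1) = [24/25, 1/1)
  emit 'c', narrow to [23/25, 24/25)
Step 3: interval [23/25, 24/25), width = 24/25 - 23/25 = 1/25
  'b': [23/25 + 1/25*0/1, 23/25 + 1/25*2/5) = [23/25, 117/125)
  'e': [23/25 + 1/25*2/5, 23/25 + 1/25*3/5) = [117/125, 118/125)
  'c': [23/25 + 1/25*3/5, 23/25 + 1/25*4/5) = [118/125, 119/125)
  'a': [23/25 + 1/25*4/5, 23/25 + 1/25*1/1) = [119/125, 24/25) <- contains code 239/250
  emit 'a', narrow to [119/125, 24/25)

Answer: aca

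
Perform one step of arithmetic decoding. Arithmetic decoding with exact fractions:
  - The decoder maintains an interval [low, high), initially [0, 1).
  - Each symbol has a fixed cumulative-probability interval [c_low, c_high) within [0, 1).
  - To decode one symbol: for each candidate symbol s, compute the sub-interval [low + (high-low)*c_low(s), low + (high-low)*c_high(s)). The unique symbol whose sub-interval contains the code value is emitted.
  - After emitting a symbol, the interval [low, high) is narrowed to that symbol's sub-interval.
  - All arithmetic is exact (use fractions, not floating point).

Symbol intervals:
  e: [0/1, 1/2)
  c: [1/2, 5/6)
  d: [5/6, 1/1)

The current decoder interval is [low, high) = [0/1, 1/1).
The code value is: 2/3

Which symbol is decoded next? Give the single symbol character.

Interval width = high − low = 1/1 − 0/1 = 1/1
Scaled code = (code − low) / width = (2/3 − 0/1) / 1/1 = 2/3
  e: [0/1, 1/2) 
  c: [1/2, 5/6) ← scaled code falls here ✓
  d: [5/6, 1/1) 

Answer: c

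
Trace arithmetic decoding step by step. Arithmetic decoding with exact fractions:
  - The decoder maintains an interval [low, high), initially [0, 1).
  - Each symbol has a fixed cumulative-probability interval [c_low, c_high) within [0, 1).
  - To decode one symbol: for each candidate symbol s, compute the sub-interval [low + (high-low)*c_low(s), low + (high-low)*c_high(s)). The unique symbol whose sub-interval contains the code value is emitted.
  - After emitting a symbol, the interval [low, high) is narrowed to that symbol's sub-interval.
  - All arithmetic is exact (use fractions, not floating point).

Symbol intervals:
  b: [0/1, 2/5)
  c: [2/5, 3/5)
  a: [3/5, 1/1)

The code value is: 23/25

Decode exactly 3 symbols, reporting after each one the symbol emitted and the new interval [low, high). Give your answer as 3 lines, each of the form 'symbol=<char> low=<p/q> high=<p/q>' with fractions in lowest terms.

Step 1: interval [0/1, 1/1), width = 1/1 - 0/1 = 1/1
  'b': [0/1 + 1/1*0/1, 0/1 + 1/1*2/5) = [0/1, 2/5)
  'c': [0/1 + 1/1*2/5, 0/1 + 1/1*3/5) = [2/5, 3/5)
  'a': [0/1 + 1/1*3/5, 0/1 + 1/1*1/1) = [3/5, 1/1) <- contains code 23/25
  emit 'a', narrow to [3/5, 1/1)
Step 2: interval [3/5, 1/1), width = 1/1 - 3/5 = 2/5
  'b': [3/5 + 2/5*0/1, 3/5 + 2/5*2/5) = [3/5, 19/25)
  'c': [3/5 + 2/5*2/5, 3/5 + 2/5*3/5) = [19/25, 21/25)
  'a': [3/5 + 2/5*3/5, 3/5 + 2/5*1/1) = [21/25, 1/1) <- contains code 23/25
  emit 'a', narrow to [21/25, 1/1)
Step 3: interval [21/25, 1/1), width = 1/1 - 21/25 = 4/25
  'b': [21/25 + 4/25*0/1, 21/25 + 4/25*2/5) = [21/25, 113/125)
  'c': [21/25 + 4/25*2/5, 21/25 + 4/25*3/5) = [113/125, 117/125) <- contains code 23/25
  'a': [21/25 + 4/25*3/5, 21/25 + 4/25*1/1) = [117/125, 1/1)
  emit 'c', narrow to [113/125, 117/125)

Answer: symbol=a low=3/5 high=1/1
symbol=a low=21/25 high=1/1
symbol=c low=113/125 high=117/125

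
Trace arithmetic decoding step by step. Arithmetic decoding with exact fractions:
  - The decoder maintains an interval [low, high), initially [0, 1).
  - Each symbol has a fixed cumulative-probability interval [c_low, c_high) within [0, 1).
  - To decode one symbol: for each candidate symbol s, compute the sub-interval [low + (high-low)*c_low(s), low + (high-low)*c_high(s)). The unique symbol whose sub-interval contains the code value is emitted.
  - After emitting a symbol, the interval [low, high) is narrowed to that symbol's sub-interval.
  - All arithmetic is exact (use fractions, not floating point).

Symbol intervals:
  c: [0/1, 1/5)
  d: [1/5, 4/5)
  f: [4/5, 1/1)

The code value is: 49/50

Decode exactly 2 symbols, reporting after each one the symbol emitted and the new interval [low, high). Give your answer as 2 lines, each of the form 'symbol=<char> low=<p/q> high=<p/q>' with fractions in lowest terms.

Answer: symbol=f low=4/5 high=1/1
symbol=f low=24/25 high=1/1

Derivation:
Step 1: interval [0/1, 1/1), width = 1/1 - 0/1 = 1/1
  'c': [0/1 + 1/1*0/1, 0/1 + 1/1*1/5) = [0/1, 1/5)
  'd': [0/1 + 1/1*1/5, 0/1 + 1/1*4/5) = [1/5, 4/5)
  'f': [0/1 + 1/1*4/5, 0/1 + 1/1*1/1) = [4/5, 1/1) <- contains code 49/50
  emit 'f', narrow to [4/5, 1/1)
Step 2: interval [4/5, 1/1), width = 1/1 - 4/5 = 1/5
  'c': [4/5 + 1/5*0/1, 4/5 + 1/5*1/5) = [4/5, 21/25)
  'd': [4/5 + 1/5*1/5, 4/5 + 1/5*4/5) = [21/25, 24/25)
  'f': [4/5 + 1/5*4/5, 4/5 + 1/5*1/1) = [24/25, 1/1) <- contains code 49/50
  emit 'f', narrow to [24/25, 1/1)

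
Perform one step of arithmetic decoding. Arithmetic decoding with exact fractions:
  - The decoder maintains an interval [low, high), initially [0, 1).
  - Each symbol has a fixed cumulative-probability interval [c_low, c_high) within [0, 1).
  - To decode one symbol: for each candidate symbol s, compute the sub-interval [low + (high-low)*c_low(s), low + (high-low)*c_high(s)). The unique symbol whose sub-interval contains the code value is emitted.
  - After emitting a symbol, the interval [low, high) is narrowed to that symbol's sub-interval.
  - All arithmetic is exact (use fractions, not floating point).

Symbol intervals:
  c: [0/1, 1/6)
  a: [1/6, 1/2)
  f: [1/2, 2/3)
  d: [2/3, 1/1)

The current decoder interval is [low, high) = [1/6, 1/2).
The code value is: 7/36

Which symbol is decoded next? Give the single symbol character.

Answer: c

Derivation:
Interval width = high − low = 1/2 − 1/6 = 1/3
Scaled code = (code − low) / width = (7/36 − 1/6) / 1/3 = 1/12
  c: [0/1, 1/6) ← scaled code falls here ✓
  a: [1/6, 1/2) 
  f: [1/2, 2/3) 
  d: [2/3, 1/1) 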